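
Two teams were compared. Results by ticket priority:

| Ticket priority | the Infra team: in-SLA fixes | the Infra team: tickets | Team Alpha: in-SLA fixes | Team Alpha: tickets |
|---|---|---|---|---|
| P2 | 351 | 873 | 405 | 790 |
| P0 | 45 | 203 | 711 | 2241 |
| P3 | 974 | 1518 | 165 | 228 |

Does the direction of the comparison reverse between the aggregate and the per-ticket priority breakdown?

P2: the Infra team 351/873 = 40.2%, Team Alpha 405/790 = 51.3% → Team Alpha
P0: the Infra team 45/203 = 22.2%, Team Alpha 711/2241 = 31.7% → Team Alpha
P3: the Infra team 974/1518 = 64.2%, Team Alpha 165/228 = 72.4% → Team Alpha
Overall: the Infra team 1370/2594 = 52.8%, Team Alpha 1281/3259 = 39.3% → the Infra team
Team Alpha wins each ticket group but the Infra team wins overall — the comparison reverses. Team Alpha's tickets skew toward P0, which has a lower base rate.

Yes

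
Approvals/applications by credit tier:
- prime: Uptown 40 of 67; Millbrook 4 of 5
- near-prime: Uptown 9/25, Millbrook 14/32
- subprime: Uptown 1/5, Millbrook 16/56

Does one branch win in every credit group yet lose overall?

Yes

Prime: Uptown 40/67 = 59.7%, Millbrook 4/5 = 80.0% → Millbrook
Near-prime: Uptown 9/25 = 36.0%, Millbrook 14/32 = 43.8% → Millbrook
Subprime: Uptown 1/5 = 20.0%, Millbrook 16/56 = 28.6% → Millbrook
Overall: Uptown 50/97 = 51.5%, Millbrook 34/93 = 36.6% → Uptown
Millbrook wins each credit group but Uptown wins overall — the comparison reverses. Millbrook's applications skew toward subprime, which has a lower base rate.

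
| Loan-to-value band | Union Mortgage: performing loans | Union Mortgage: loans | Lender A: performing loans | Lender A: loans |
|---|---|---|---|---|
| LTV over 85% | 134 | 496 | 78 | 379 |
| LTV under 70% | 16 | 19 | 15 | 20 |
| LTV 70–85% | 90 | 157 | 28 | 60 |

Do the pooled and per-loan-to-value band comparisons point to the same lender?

LTV over 85%: Union Mortgage 134/496 = 27.0%, Lender A 78/379 = 20.6% → Union Mortgage
LTV under 70%: Union Mortgage 16/19 = 84.2%, Lender A 15/20 = 75.0% → Union Mortgage
LTV 70–85%: Union Mortgage 90/157 = 57.3%, Lender A 28/60 = 46.7% → Union Mortgage
Overall: Union Mortgage 240/672 = 35.7%, Lender A 121/459 = 26.4% → Union Mortgage
Union Mortgage wins overall and in every loan-to-value group — no reversal.

Yes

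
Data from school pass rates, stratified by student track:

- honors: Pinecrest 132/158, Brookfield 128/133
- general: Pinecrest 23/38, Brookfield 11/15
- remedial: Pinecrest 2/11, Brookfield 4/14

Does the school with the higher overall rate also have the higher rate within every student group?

Yes

Honors: Pinecrest 132/158 = 83.5%, Brookfield 128/133 = 96.2% → Brookfield
General: Pinecrest 23/38 = 60.5%, Brookfield 11/15 = 73.3% → Brookfield
Remedial: Pinecrest 2/11 = 18.2%, Brookfield 4/14 = 28.6% → Brookfield
Overall: Pinecrest 157/207 = 75.8%, Brookfield 143/162 = 88.3% → Brookfield
Brookfield wins overall and in every student group — no reversal.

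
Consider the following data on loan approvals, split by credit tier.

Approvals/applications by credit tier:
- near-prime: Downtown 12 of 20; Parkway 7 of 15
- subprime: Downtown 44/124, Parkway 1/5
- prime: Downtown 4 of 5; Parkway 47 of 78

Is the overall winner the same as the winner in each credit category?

No

Near-prime: Downtown 12/20 = 60.0%, Parkway 7/15 = 46.7% → Downtown
Subprime: Downtown 44/124 = 35.5%, Parkway 1/5 = 20.0% → Downtown
Prime: Downtown 4/5 = 80.0%, Parkway 47/78 = 60.3% → Downtown
Overall: Downtown 60/149 = 40.3%, Parkway 55/98 = 56.1% → Parkway
Downtown wins each credit group but Parkway wins overall — the comparison reverses. Downtown's applications skew toward subprime, which has a lower base rate.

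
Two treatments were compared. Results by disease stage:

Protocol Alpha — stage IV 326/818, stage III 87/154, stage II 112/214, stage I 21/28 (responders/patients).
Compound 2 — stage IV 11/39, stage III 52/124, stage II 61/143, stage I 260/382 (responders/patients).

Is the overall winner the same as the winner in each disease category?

Stage IV: Protocol Alpha 326/818 = 39.9%, Compound 2 11/39 = 28.2% → Protocol Alpha
Stage III: Protocol Alpha 87/154 = 56.5%, Compound 2 52/124 = 41.9% → Protocol Alpha
Stage II: Protocol Alpha 112/214 = 52.3%, Compound 2 61/143 = 42.7% → Protocol Alpha
Stage I: Protocol Alpha 21/28 = 75.0%, Compound 2 260/382 = 68.1% → Protocol Alpha
Overall: Protocol Alpha 546/1214 = 45.0%, Compound 2 384/688 = 55.8% → Compound 2
Protocol Alpha wins each disease group but Compound 2 wins overall — the comparison reverses. Protocol Alpha's patients skew toward stage IV, which has a lower base rate.

No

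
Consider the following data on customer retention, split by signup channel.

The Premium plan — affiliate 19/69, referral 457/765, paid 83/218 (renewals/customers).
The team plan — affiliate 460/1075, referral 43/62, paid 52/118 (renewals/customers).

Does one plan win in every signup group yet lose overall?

Yes

Affiliate: the Premium plan 19/69 = 27.5%, the team plan 460/1075 = 42.8% → the team plan
Referral: the Premium plan 457/765 = 59.7%, the team plan 43/62 = 69.4% → the team plan
Paid: the Premium plan 83/218 = 38.1%, the team plan 52/118 = 44.1% → the team plan
Overall: the Premium plan 559/1052 = 53.1%, the team plan 555/1255 = 44.2% → the Premium plan
The team plan wins each signup group but the Premium plan wins overall — the comparison reverses. The team plan's customers skew toward affiliate, which has a lower base rate.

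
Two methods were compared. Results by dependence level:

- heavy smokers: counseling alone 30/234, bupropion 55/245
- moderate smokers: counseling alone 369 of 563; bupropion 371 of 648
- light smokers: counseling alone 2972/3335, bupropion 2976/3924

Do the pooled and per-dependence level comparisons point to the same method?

No

Heavy smokers: counseling alone 30/234 = 12.8%, bupropion 55/245 = 22.4% → bupropion
Moderate smokers: counseling alone 369/563 = 65.5%, bupropion 371/648 = 57.3% → counseling alone
Light smokers: counseling alone 2972/3335 = 89.1%, bupropion 2976/3924 = 75.8% → counseling alone
Overall: counseling alone 3371/4132 = 81.6%, bupropion 3402/4817 = 70.6% → counseling alone
Neither sweeps: counseling alone wins 2 of 3 groups, bupropion wins 1. Counseling alone wins overall but not every group — no Simpson reversal.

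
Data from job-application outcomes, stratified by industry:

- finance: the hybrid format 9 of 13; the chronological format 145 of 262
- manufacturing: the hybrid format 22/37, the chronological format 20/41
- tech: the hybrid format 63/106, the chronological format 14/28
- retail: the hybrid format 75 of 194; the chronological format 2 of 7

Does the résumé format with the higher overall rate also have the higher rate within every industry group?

Finance: the hybrid format 9/13 = 69.2%, the chronological format 145/262 = 55.3% → the hybrid format
Manufacturing: the hybrid format 22/37 = 59.5%, the chronological format 20/41 = 48.8% → the hybrid format
Tech: the hybrid format 63/106 = 59.4%, the chronological format 14/28 = 50.0% → the hybrid format
Retail: the hybrid format 75/194 = 38.7%, the chronological format 2/7 = 28.6% → the hybrid format
Overall: the hybrid format 169/350 = 48.3%, the chronological format 181/338 = 53.6% → the chronological format
The hybrid format wins each industry group but the chronological format wins overall — the comparison reverses. The hybrid format's applications skew toward retail, which has a lower base rate.

No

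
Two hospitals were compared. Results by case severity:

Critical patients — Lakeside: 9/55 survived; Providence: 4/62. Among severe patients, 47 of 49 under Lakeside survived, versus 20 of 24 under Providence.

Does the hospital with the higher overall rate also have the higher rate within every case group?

Critical: Lakeside 9/55 = 16.4%, Providence 4/62 = 6.5% → Lakeside
Severe: Lakeside 47/49 = 95.9%, Providence 20/24 = 83.3% → Lakeside
Overall: Lakeside 56/104 = 53.8%, Providence 24/86 = 27.9% → Lakeside
Lakeside wins overall and in every case group — no reversal.

Yes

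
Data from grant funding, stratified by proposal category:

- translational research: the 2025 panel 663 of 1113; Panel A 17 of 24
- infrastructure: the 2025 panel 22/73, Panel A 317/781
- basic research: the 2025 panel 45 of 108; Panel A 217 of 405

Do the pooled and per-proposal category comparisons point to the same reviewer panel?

No

Translational research: the 2025 panel 663/1113 = 59.6%, Panel A 17/24 = 70.8% → Panel A
Infrastructure: the 2025 panel 22/73 = 30.1%, Panel A 317/781 = 40.6% → Panel A
Basic research: the 2025 panel 45/108 = 41.7%, Panel A 217/405 = 53.6% → Panel A
Overall: the 2025 panel 730/1294 = 56.4%, Panel A 551/1210 = 45.5% → the 2025 panel
Panel A wins each proposal group but the 2025 panel wins overall — the comparison reverses. Panel A's proposals skew toward infrastructure, which has a lower base rate.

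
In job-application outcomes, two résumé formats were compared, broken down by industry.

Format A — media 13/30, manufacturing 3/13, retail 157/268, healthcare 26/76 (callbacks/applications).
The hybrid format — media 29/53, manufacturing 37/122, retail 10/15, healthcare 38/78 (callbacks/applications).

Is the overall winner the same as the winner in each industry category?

Media: Format A 13/30 = 43.3%, the hybrid format 29/53 = 54.7% → the hybrid format
Manufacturing: Format A 3/13 = 23.1%, the hybrid format 37/122 = 30.3% → the hybrid format
Retail: Format A 157/268 = 58.6%, the hybrid format 10/15 = 66.7% → the hybrid format
Healthcare: Format A 26/76 = 34.2%, the hybrid format 38/78 = 48.7% → the hybrid format
Overall: Format A 199/387 = 51.4%, the hybrid format 114/268 = 42.5% → Format A
The hybrid format wins each industry group but Format A wins overall — the comparison reverses. The hybrid format's applications skew toward manufacturing, which has a lower base rate.

No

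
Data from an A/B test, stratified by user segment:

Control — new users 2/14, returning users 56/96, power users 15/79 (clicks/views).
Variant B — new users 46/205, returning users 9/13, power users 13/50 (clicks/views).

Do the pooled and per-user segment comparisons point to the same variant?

No

New users: Control 2/14 = 14.3%, Variant B 46/205 = 22.4% → Variant B
Returning users: Control 56/96 = 58.3%, Variant B 9/13 = 69.2% → Variant B
Power users: Control 15/79 = 19.0%, Variant B 13/50 = 26.0% → Variant B
Overall: Control 73/189 = 38.6%, Variant B 68/268 = 25.4% → Control
Variant B wins each user group but Control wins overall — the comparison reverses. Variant B's views skew toward new users, which has a lower base rate.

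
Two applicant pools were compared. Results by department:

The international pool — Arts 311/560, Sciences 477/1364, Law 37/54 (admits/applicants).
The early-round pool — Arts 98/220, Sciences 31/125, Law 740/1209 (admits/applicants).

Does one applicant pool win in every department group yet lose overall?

Yes

Arts: the international pool 311/560 = 55.5%, the early-round pool 98/220 = 44.5% → the international pool
Sciences: the international pool 477/1364 = 35.0%, the early-round pool 31/125 = 24.8% → the international pool
Law: the international pool 37/54 = 68.5%, the early-round pool 740/1209 = 61.2% → the international pool
Overall: the international pool 825/1978 = 41.7%, the early-round pool 869/1554 = 55.9% → the early-round pool
The international pool wins each department group but the early-round pool wins overall — the comparison reverses. The international pool's applicants skew toward Sciences, which has a lower base rate.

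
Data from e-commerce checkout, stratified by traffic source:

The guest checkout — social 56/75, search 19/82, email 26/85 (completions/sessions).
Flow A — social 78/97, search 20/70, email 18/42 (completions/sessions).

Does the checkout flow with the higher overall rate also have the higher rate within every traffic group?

Yes

Social: the guest checkout 56/75 = 74.7%, Flow A 78/97 = 80.4% → Flow A
Search: the guest checkout 19/82 = 23.2%, Flow A 20/70 = 28.6% → Flow A
Email: the guest checkout 26/85 = 30.6%, Flow A 18/42 = 42.9% → Flow A
Overall: the guest checkout 101/242 = 41.7%, Flow A 116/209 = 55.5% → Flow A
Flow A wins overall and in every traffic group — no reversal.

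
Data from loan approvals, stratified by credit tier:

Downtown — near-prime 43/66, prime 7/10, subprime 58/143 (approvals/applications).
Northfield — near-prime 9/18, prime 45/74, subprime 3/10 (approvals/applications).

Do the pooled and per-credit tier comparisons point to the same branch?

No

Near-prime: Downtown 43/66 = 65.2%, Northfield 9/18 = 50.0% → Downtown
Prime: Downtown 7/10 = 70.0%, Northfield 45/74 = 60.8% → Downtown
Subprime: Downtown 58/143 = 40.6%, Northfield 3/10 = 30.0% → Downtown
Overall: Downtown 108/219 = 49.3%, Northfield 57/102 = 55.9% → Northfield
Downtown wins each credit group but Northfield wins overall — the comparison reverses. Downtown's applications skew toward subprime, which has a lower base rate.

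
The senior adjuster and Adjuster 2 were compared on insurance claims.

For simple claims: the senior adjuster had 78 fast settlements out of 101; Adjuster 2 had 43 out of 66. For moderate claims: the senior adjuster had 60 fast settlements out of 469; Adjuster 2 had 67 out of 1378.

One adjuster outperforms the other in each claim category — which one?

Simple: the senior adjuster 78/101 = 77.2%, Adjuster 2 43/66 = 65.2% → the senior adjuster
Moderate: the senior adjuster 60/469 = 12.8%, Adjuster 2 67/1378 = 4.9% → the senior adjuster
The senior adjuster has the higher rate in both groups.

the senior adjuster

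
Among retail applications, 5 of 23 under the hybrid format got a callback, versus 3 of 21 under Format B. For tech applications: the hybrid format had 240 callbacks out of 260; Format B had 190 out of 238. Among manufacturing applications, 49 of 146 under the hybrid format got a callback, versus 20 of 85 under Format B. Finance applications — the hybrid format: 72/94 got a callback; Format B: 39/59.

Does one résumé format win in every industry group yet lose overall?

No

Retail: the hybrid format 5/23 = 21.7%, Format B 3/21 = 14.3% → the hybrid format
Tech: the hybrid format 240/260 = 92.3%, Format B 190/238 = 79.8% → the hybrid format
Manufacturing: the hybrid format 49/146 = 33.6%, Format B 20/85 = 23.5% → the hybrid format
Finance: the hybrid format 72/94 = 76.6%, Format B 39/59 = 66.1% → the hybrid format
Overall: the hybrid format 366/523 = 70.0%, Format B 252/403 = 62.5% → the hybrid format
The hybrid format wins overall and in every industry group — no reversal.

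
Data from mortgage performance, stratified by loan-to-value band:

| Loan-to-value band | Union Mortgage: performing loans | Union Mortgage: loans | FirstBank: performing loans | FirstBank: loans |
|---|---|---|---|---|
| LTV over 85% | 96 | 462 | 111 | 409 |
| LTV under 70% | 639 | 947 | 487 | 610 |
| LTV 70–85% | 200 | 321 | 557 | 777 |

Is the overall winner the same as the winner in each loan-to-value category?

LTV over 85%: Union Mortgage 96/462 = 20.8%, FirstBank 111/409 = 27.1% → FirstBank
LTV under 70%: Union Mortgage 639/947 = 67.5%, FirstBank 487/610 = 79.8% → FirstBank
LTV 70–85%: Union Mortgage 200/321 = 62.3%, FirstBank 557/777 = 71.7% → FirstBank
Overall: Union Mortgage 935/1730 = 54.0%, FirstBank 1155/1796 = 64.3% → FirstBank
FirstBank wins overall and in every loan-to-value group — no reversal.

Yes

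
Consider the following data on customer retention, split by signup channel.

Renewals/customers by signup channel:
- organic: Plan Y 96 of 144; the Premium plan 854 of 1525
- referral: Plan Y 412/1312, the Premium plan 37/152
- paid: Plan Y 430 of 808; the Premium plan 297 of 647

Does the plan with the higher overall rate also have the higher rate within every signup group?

Organic: Plan Y 96/144 = 66.7%, the Premium plan 854/1525 = 56.0% → Plan Y
Referral: Plan Y 412/1312 = 31.4%, the Premium plan 37/152 = 24.3% → Plan Y
Paid: Plan Y 430/808 = 53.2%, the Premium plan 297/647 = 45.9% → Plan Y
Overall: Plan Y 938/2264 = 41.4%, the Premium plan 1188/2324 = 51.1% → the Premium plan
Plan Y wins each signup group but the Premium plan wins overall — the comparison reverses. Plan Y's customers skew toward referral, which has a lower base rate.

No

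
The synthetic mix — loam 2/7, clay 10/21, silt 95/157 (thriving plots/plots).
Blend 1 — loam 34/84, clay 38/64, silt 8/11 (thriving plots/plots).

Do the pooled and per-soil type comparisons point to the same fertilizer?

Loam: the synthetic mix 2/7 = 28.6%, Blend 1 34/84 = 40.5% → Blend 1
Clay: the synthetic mix 10/21 = 47.6%, Blend 1 38/64 = 59.4% → Blend 1
Silt: the synthetic mix 95/157 = 60.5%, Blend 1 8/11 = 72.7% → Blend 1
Overall: the synthetic mix 107/185 = 57.8%, Blend 1 80/159 = 50.3% → the synthetic mix
Blend 1 wins each soil group but the synthetic mix wins overall — the comparison reverses. Blend 1's plots skew toward loam, which has a lower base rate.

No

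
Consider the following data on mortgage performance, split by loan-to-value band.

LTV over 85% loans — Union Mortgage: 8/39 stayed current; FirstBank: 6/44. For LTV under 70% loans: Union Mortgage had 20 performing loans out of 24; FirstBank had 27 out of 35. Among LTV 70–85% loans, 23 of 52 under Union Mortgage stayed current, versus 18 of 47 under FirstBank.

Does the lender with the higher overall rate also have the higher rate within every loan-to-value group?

Yes

LTV over 85%: Union Mortgage 8/39 = 20.5%, FirstBank 6/44 = 13.6% → Union Mortgage
LTV under 70%: Union Mortgage 20/24 = 83.3%, FirstBank 27/35 = 77.1% → Union Mortgage
LTV 70–85%: Union Mortgage 23/52 = 44.2%, FirstBank 18/47 = 38.3% → Union Mortgage
Overall: Union Mortgage 51/115 = 44.3%, FirstBank 51/126 = 40.5% → Union Mortgage
Union Mortgage wins overall and in every loan-to-value group — no reversal.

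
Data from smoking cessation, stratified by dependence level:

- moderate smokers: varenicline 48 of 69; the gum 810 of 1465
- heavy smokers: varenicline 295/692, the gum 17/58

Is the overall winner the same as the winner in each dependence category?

No

Moderate smokers: varenicline 48/69 = 69.6%, the gum 810/1465 = 55.3% → varenicline
Heavy smokers: varenicline 295/692 = 42.6%, the gum 17/58 = 29.3% → varenicline
Overall: varenicline 343/761 = 45.1%, the gum 827/1523 = 54.3% → the gum
Varenicline wins each dependence group but the gum wins overall — the comparison reverses. Varenicline's participants skew toward heavy smokers, which has a lower base rate.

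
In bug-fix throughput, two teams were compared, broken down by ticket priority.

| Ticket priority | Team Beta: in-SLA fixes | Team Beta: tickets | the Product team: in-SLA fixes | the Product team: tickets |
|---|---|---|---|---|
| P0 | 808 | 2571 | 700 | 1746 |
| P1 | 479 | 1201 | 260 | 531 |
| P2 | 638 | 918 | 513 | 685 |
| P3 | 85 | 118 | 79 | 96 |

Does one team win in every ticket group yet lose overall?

No

P0: Team Beta 808/2571 = 31.4%, the Product team 700/1746 = 40.1% → the Product team
P1: Team Beta 479/1201 = 39.9%, the Product team 260/531 = 49.0% → the Product team
P2: Team Beta 638/918 = 69.5%, the Product team 513/685 = 74.9% → the Product team
P3: Team Beta 85/118 = 72.0%, the Product team 79/96 = 82.3% → the Product team
Overall: Team Beta 2010/4808 = 41.8%, the Product team 1552/3058 = 50.8% → the Product team
The Product team wins overall and in every ticket group — no reversal.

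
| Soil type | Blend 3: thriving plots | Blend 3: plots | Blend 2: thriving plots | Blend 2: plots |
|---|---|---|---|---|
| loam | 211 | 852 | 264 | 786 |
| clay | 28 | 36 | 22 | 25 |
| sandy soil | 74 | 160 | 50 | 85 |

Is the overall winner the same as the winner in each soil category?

Yes

Loam: Blend 3 211/852 = 24.8%, Blend 2 264/786 = 33.6% → Blend 2
Clay: Blend 3 28/36 = 77.8%, Blend 2 22/25 = 88.0% → Blend 2
Sandy soil: Blend 3 74/160 = 46.2%, Blend 2 50/85 = 58.8% → Blend 2
Overall: Blend 3 313/1048 = 29.9%, Blend 2 336/896 = 37.5% → Blend 2
Blend 2 wins overall and in every soil group — no reversal.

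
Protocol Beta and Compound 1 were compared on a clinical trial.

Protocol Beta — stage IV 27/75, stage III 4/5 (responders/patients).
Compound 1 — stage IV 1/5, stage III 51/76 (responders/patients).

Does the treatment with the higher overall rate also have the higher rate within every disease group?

Stage IV: Protocol Beta 27/75 = 36.0%, Compound 1 1/5 = 20.0% → Protocol Beta
Stage III: Protocol Beta 4/5 = 80.0%, Compound 1 51/76 = 67.1% → Protocol Beta
Overall: Protocol Beta 31/80 = 38.8%, Compound 1 52/81 = 64.2% → Compound 1
Protocol Beta wins each disease group but Compound 1 wins overall — the comparison reverses. Protocol Beta's patients skew toward stage IV, which has a lower base rate.

No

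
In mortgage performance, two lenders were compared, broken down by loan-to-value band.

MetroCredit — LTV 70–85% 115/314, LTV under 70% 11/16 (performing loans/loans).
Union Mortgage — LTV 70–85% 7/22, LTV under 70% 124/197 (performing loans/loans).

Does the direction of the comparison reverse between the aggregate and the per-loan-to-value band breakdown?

Yes

LTV 70–85%: MetroCredit 115/314 = 36.6%, Union Mortgage 7/22 = 31.8% → MetroCredit
LTV under 70%: MetroCredit 11/16 = 68.8%, Union Mortgage 124/197 = 62.9% → MetroCredit
Overall: MetroCredit 126/330 = 38.2%, Union Mortgage 131/219 = 59.8% → Union Mortgage
MetroCredit wins each loan-to-value group but Union Mortgage wins overall — the comparison reverses. MetroCredit's loans skew toward LTV 70–85%, which has a lower base rate.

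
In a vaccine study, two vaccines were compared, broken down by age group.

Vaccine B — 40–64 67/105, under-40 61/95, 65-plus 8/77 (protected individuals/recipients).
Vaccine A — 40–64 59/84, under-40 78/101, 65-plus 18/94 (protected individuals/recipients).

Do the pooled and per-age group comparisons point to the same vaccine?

40–64: Vaccine B 67/105 = 63.8%, Vaccine A 59/84 = 70.2% → Vaccine A
Under-40: Vaccine B 61/95 = 64.2%, Vaccine A 78/101 = 77.2% → Vaccine A
65-plus: Vaccine B 8/77 = 10.4%, Vaccine A 18/94 = 19.1% → Vaccine A
Overall: Vaccine B 136/277 = 49.1%, Vaccine A 155/279 = 55.6% → Vaccine A
Vaccine A wins overall and in every age group — no reversal.

Yes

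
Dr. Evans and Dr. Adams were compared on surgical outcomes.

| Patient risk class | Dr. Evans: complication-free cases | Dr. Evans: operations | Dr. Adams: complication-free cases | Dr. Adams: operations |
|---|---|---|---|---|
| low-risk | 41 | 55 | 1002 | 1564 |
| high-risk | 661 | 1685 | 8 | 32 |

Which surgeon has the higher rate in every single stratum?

Dr. Evans

Low-risk: Dr. Evans 41/55 = 74.5%, Dr. Adams 1002/1564 = 64.1% → Dr. Evans
High-risk: Dr. Evans 661/1685 = 39.2%, Dr. Adams 8/32 = 25.0% → Dr. Evans
Dr. Evans has the higher rate in both groups.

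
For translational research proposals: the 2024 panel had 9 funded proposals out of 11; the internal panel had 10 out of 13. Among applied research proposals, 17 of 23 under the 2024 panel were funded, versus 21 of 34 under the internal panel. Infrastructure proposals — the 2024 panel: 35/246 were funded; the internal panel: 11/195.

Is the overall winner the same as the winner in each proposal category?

Yes

Translational research: the 2024 panel 9/11 = 81.8%, the internal panel 10/13 = 76.9% → the 2024 panel
Applied research: the 2024 panel 17/23 = 73.9%, the internal panel 21/34 = 61.8% → the 2024 panel
Infrastructure: the 2024 panel 35/246 = 14.2%, the internal panel 11/195 = 5.6% → the 2024 panel
Overall: the 2024 panel 61/280 = 21.8%, the internal panel 42/242 = 17.4% → the 2024 panel
The 2024 panel wins overall and in every proposal group — no reversal.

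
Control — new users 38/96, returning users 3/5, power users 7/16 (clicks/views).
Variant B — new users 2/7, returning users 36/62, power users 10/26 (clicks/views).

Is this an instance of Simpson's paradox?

Yes

New users: Control 38/96 = 39.6%, Variant B 2/7 = 28.6% → Control
Returning users: Control 3/5 = 60.0%, Variant B 36/62 = 58.1% → Control
Power users: Control 7/16 = 43.8%, Variant B 10/26 = 38.5% → Control
Overall: Control 48/117 = 41.0%, Variant B 48/95 = 50.5% → Variant B
Control wins each user group but Variant B wins overall — the comparison reverses. Control's views skew toward new users, which has a lower base rate.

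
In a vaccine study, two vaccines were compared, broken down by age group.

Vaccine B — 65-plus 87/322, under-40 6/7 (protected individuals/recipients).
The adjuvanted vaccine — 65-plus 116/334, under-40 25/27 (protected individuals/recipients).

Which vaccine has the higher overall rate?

65-plus: Vaccine B 87/322 = 27.0%, the adjuvanted vaccine 116/334 = 34.7% → the adjuvanted vaccine
Under-40: Vaccine B 6/7 = 85.7%, the adjuvanted vaccine 25/27 = 92.6% → the adjuvanted vaccine
Overall: Vaccine B 93/329 = 28.3%, the adjuvanted vaccine 141/361 = 39.1% → the adjuvanted vaccine

the adjuvanted vaccine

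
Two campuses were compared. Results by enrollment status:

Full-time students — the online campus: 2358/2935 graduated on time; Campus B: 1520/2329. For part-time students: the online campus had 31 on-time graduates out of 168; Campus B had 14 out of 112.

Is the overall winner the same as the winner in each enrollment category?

Yes

Full-time: the online campus 2358/2935 = 80.3%, Campus B 1520/2329 = 65.3% → the online campus
Part-time: the online campus 31/168 = 18.5%, Campus B 14/112 = 12.5% → the online campus
Overall: the online campus 2389/3103 = 77.0%, Campus B 1534/2441 = 62.8% → the online campus
The online campus wins overall and in every enrollment group — no reversal.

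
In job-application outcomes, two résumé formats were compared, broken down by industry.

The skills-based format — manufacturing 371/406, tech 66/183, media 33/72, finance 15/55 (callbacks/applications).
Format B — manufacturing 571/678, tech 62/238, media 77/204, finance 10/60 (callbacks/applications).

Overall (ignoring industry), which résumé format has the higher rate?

Manufacturing: the skills-based format 371/406 = 91.4%, Format B 571/678 = 84.2% → the skills-based format
Tech: the skills-based format 66/183 = 36.1%, Format B 62/238 = 26.1% → the skills-based format
Media: the skills-based format 33/72 = 45.8%, Format B 77/204 = 37.7% → the skills-based format
Finance: the skills-based format 15/55 = 27.3%, Format B 10/60 = 16.7% → the skills-based format
Overall: the skills-based format 485/716 = 67.7%, Format B 720/1180 = 61.0% → the skills-based format

the skills-based format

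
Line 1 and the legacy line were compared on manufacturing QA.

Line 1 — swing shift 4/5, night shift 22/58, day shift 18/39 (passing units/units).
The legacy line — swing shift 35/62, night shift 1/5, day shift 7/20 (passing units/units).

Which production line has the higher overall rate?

the legacy line

Swing shift: Line 1 4/5 = 80.0%, the legacy line 35/62 = 56.5% → Line 1
Night shift: Line 1 22/58 = 37.9%, the legacy line 1/5 = 20.0% → Line 1
Day shift: Line 1 18/39 = 46.2%, the legacy line 7/20 = 35.0% → Line 1
Overall: Line 1 44/102 = 43.1%, the legacy line 43/87 = 49.4% → the legacy line
(Line 1 wins every shift group but the legacy line wins overall — Line 1's units skew toward the low-rate night shift group.)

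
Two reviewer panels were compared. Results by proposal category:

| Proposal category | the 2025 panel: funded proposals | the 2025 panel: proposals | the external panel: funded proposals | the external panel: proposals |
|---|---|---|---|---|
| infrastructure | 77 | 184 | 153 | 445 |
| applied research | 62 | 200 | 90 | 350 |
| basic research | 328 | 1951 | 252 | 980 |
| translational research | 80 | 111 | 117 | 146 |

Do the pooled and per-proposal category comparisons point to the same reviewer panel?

No

Infrastructure: the 2025 panel 77/184 = 41.8%, the external panel 153/445 = 34.4% → the 2025 panel
Applied research: the 2025 panel 62/200 = 31.0%, the external panel 90/350 = 25.7% → the 2025 panel
Basic research: the 2025 panel 328/1951 = 16.8%, the external panel 252/980 = 25.7% → the external panel
Translational research: the 2025 panel 80/111 = 72.1%, the external panel 117/146 = 80.1% → the external panel
Overall: the 2025 panel 547/2446 = 22.4%, the external panel 612/1921 = 31.9% → the external panel
Neither sweeps: the 2025 panel wins 2 of 4 groups, the external panel wins 2. The external panel wins overall but not every group — no Simpson reversal.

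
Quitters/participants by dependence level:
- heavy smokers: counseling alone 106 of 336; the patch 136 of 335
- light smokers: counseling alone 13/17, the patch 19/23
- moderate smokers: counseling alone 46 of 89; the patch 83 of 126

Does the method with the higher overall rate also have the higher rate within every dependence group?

Heavy smokers: counseling alone 106/336 = 31.5%, the patch 136/335 = 40.6% → the patch
Light smokers: counseling alone 13/17 = 76.5%, the patch 19/23 = 82.6% → the patch
Moderate smokers: counseling alone 46/89 = 51.7%, the patch 83/126 = 65.9% → the patch
Overall: counseling alone 165/442 = 37.3%, the patch 238/484 = 49.2% → the patch
The patch wins overall and in every dependence group — no reversal.

Yes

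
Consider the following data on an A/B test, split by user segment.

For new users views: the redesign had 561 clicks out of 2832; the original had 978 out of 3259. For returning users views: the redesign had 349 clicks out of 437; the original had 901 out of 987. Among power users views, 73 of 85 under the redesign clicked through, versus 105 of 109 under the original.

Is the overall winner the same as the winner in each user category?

Yes

New users: the redesign 561/2832 = 19.8%, the original 978/3259 = 30.0% → the original
Returning users: the redesign 349/437 = 79.9%, the original 901/987 = 91.3% → the original
Power users: the redesign 73/85 = 85.9%, the original 105/109 = 96.3% → the original
Overall: the redesign 983/3354 = 29.3%, the original 1984/4355 = 45.6% → the original
The original wins overall and in every user group — no reversal.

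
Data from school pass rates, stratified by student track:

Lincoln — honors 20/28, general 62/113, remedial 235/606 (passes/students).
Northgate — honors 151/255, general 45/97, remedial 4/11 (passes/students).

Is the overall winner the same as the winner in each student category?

Honors: Lincoln 20/28 = 71.4%, Northgate 151/255 = 59.2% → Lincoln
General: Lincoln 62/113 = 54.9%, Northgate 45/97 = 46.4% → Lincoln
Remedial: Lincoln 235/606 = 38.8%, Northgate 4/11 = 36.4% → Lincoln
Overall: Lincoln 317/747 = 42.4%, Northgate 200/363 = 55.1% → Northgate
Lincoln wins each student group but Northgate wins overall — the comparison reverses. Lincoln's students skew toward remedial, which has a lower base rate.

No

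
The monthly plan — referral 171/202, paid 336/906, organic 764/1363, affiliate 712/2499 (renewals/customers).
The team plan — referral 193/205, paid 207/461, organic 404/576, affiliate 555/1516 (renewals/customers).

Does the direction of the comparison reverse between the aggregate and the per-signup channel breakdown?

No

Referral: the monthly plan 171/202 = 84.7%, the team plan 193/205 = 94.1% → the team plan
Paid: the monthly plan 336/906 = 37.1%, the team plan 207/461 = 44.9% → the team plan
Organic: the monthly plan 764/1363 = 56.1%, the team plan 404/576 = 70.1% → the team plan
Affiliate: the monthly plan 712/2499 = 28.5%, the team plan 555/1516 = 36.6% → the team plan
Overall: the monthly plan 1983/4970 = 39.9%, the team plan 1359/2758 = 49.3% → the team plan
The team plan wins overall and in every signup group — no reversal.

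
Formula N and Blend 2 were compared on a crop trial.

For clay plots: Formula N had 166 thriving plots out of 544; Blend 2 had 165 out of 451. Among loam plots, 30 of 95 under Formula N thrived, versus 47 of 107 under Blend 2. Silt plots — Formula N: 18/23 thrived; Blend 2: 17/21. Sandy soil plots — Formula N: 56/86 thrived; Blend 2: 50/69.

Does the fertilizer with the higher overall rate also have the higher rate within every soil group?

Yes

Clay: Formula N 166/544 = 30.5%, Blend 2 165/451 = 36.6% → Blend 2
Loam: Formula N 30/95 = 31.6%, Blend 2 47/107 = 43.9% → Blend 2
Silt: Formula N 18/23 = 78.3%, Blend 2 17/21 = 81.0% → Blend 2
Sandy soil: Formula N 56/86 = 65.1%, Blend 2 50/69 = 72.5% → Blend 2
Overall: Formula N 270/748 = 36.1%, Blend 2 279/648 = 43.1% → Blend 2
Blend 2 wins overall and in every soil group — no reversal.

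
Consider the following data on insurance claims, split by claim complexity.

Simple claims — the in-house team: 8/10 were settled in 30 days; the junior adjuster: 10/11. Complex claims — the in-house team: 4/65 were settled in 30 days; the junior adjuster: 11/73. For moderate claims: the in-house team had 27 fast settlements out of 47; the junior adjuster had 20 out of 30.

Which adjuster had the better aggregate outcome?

Simple: the in-house team 8/10 = 80.0%, the junior adjuster 10/11 = 90.9% → the junior adjuster
Complex: the in-house team 4/65 = 6.2%, the junior adjuster 11/73 = 15.1% → the junior adjuster
Moderate: the in-house team 27/47 = 57.4%, the junior adjuster 20/30 = 66.7% → the junior adjuster
Overall: the in-house team 39/122 = 32.0%, the junior adjuster 41/114 = 36.0% → the junior adjuster

the junior adjuster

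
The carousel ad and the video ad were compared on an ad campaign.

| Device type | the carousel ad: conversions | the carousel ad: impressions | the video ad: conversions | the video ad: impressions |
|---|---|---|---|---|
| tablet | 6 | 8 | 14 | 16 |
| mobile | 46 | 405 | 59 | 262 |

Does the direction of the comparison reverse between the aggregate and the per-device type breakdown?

Tablet: the carousel ad 6/8 = 75.0%, the video ad 14/16 = 87.5% → the video ad
Mobile: the carousel ad 46/405 = 11.4%, the video ad 59/262 = 22.5% → the video ad
Overall: the carousel ad 52/413 = 12.6%, the video ad 73/278 = 26.3% → the video ad
The video ad wins overall and in every device group — no reversal.

No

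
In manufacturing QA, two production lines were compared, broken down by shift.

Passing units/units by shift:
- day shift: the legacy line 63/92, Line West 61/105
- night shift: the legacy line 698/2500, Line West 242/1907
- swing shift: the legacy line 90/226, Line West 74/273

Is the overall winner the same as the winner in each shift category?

Day shift: the legacy line 63/92 = 68.5%, Line West 61/105 = 58.1% → the legacy line
Night shift: the legacy line 698/2500 = 27.9%, Line West 242/1907 = 12.7% → the legacy line
Swing shift: the legacy line 90/226 = 39.8%, Line West 74/273 = 27.1% → the legacy line
Overall: the legacy line 851/2818 = 30.2%, Line West 377/2285 = 16.5% → the legacy line
The legacy line wins overall and in every shift group — no reversal.

Yes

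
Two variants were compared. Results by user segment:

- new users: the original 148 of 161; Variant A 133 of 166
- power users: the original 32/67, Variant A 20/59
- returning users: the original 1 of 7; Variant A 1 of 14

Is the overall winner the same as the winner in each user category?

Yes

New users: the original 148/161 = 91.9%, Variant A 133/166 = 80.1% → the original
Power users: the original 32/67 = 47.8%, Variant A 20/59 = 33.9% → the original
Returning users: the original 1/7 = 14.3%, Variant A 1/14 = 7.1% → the original
Overall: the original 181/235 = 77.0%, Variant A 154/239 = 64.4% → the original
The original wins overall and in every user group — no reversal.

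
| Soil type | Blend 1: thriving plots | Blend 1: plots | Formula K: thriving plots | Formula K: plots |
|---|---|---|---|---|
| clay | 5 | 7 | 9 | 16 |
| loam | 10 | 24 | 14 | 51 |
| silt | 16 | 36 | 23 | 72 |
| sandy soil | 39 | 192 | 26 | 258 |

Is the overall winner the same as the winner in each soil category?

Yes

Clay: Blend 1 5/7 = 71.4%, Formula K 9/16 = 56.2% → Blend 1
Loam: Blend 1 10/24 = 41.7%, Formula K 14/51 = 27.5% → Blend 1
Silt: Blend 1 16/36 = 44.4%, Formula K 23/72 = 31.9% → Blend 1
Sandy soil: Blend 1 39/192 = 20.3%, Formula K 26/258 = 10.1% → Blend 1
Overall: Blend 1 70/259 = 27.0%, Formula K 72/397 = 18.1% → Blend 1
Blend 1 wins overall and in every soil group — no reversal.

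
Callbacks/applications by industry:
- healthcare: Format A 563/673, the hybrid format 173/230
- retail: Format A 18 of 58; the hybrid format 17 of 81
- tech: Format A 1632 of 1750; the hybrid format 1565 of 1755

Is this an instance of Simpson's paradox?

Healthcare: Format A 563/673 = 83.7%, the hybrid format 173/230 = 75.2% → Format A
Retail: Format A 18/58 = 31.0%, the hybrid format 17/81 = 21.0% → Format A
Tech: Format A 1632/1750 = 93.3%, the hybrid format 1565/1755 = 89.2% → Format A
Overall: Format A 2213/2481 = 89.2%, the hybrid format 1755/2066 = 84.9% → Format A
Format A wins overall and in every industry group — no reversal.

No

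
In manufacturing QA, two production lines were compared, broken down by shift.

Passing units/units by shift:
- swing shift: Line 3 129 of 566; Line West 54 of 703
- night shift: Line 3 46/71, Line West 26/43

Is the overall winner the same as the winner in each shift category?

Yes

Swing shift: Line 3 129/566 = 22.8%, Line West 54/703 = 7.7% → Line 3
Night shift: Line 3 46/71 = 64.8%, Line West 26/43 = 60.5% → Line 3
Overall: Line 3 175/637 = 27.5%, Line West 80/746 = 10.7% → Line 3
Line 3 wins overall and in every shift group — no reversal.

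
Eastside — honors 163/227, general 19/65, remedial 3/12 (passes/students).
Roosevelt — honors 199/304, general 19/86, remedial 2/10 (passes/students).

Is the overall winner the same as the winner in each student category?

Honors: Eastside 163/227 = 71.8%, Roosevelt 199/304 = 65.5% → Eastside
General: Eastside 19/65 = 29.2%, Roosevelt 19/86 = 22.1% → Eastside
Remedial: Eastside 3/12 = 25.0%, Roosevelt 2/10 = 20.0% → Eastside
Overall: Eastside 185/304 = 60.9%, Roosevelt 220/400 = 55.0% → Eastside
Eastside wins overall and in every student group — no reversal.

Yes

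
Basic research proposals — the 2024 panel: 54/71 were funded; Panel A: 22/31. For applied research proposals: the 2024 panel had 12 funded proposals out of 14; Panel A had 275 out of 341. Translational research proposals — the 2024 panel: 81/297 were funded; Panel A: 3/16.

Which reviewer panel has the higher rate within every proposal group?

Basic research: the 2024 panel 54/71 = 76.1%, Panel A 22/31 = 71.0% → the 2024 panel
Applied research: the 2024 panel 12/14 = 85.7%, Panel A 275/341 = 80.6% → the 2024 panel
Translational research: the 2024 panel 81/297 = 27.3%, Panel A 3/16 = 18.8% → the 2024 panel
The 2024 panel has the higher rate in all 3 groups.

the 2024 panel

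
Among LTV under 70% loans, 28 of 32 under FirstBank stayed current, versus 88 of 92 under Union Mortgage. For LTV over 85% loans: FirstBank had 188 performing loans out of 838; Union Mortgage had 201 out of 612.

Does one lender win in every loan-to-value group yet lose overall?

LTV under 70%: FirstBank 28/32 = 87.5%, Union Mortgage 88/92 = 95.7% → Union Mortgage
LTV over 85%: FirstBank 188/838 = 22.4%, Union Mortgage 201/612 = 32.8% → Union Mortgage
Overall: FirstBank 216/870 = 24.8%, Union Mortgage 289/704 = 41.1% → Union Mortgage
Union Mortgage wins overall and in every loan-to-value group — no reversal.

No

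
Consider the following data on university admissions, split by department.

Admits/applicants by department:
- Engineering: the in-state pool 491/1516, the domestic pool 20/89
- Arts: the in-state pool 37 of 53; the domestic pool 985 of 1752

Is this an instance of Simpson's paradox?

Engineering: the in-state pool 491/1516 = 32.4%, the domestic pool 20/89 = 22.5% → the in-state pool
Arts: the in-state pool 37/53 = 69.8%, the domestic pool 985/1752 = 56.2% → the in-state pool
Overall: the in-state pool 528/1569 = 33.7%, the domestic pool 1005/1841 = 54.6% → the domestic pool
The in-state pool wins each department group but the domestic pool wins overall — the comparison reverses. The in-state pool's applicants skew toward Engineering, which has a lower base rate.

Yes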